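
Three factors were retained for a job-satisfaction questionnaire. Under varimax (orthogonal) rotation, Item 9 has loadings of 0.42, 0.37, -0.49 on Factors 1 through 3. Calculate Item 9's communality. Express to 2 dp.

0.55

h² = 0.42² + 0.37² + (-0.49)² = 0.1764 + 0.1369 + 0.2401 = 0.5534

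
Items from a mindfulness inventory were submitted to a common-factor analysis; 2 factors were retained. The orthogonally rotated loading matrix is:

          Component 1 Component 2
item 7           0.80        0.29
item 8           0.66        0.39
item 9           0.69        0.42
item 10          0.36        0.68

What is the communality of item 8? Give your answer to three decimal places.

h² = 0.66² + 0.39² = 0.4356 + 0.1521 = 0.5877

0.588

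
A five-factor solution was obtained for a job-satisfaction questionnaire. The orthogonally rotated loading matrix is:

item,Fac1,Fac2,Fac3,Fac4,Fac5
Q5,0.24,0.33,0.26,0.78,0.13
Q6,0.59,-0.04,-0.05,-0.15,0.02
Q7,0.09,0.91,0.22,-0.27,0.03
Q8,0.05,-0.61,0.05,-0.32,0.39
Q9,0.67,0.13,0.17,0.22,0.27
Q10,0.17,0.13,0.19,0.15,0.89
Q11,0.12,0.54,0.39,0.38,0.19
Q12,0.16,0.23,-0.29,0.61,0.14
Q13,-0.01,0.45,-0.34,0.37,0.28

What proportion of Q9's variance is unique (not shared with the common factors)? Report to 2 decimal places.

0.38

h² = 0.67² + 0.13² + 0.17² + 0.22² + 0.27² = 0.4489 + 0.0169 + 0.0289 + 0.0484 + 0.0729 = 0.6160
Uniqueness u² = 1 − h² = 1 − 0.6160 = 0.3840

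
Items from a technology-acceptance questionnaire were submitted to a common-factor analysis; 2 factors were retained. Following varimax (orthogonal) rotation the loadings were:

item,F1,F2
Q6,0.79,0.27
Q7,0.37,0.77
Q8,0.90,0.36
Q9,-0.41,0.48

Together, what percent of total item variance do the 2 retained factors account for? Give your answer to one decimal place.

SS loadings by factor: 1.7391, 1.0258; total = 2.7649.
Total variance with 4 standardized items is 4, so the solution explains 2.7649/4 = 0.6912 = 69.12%.

69.1%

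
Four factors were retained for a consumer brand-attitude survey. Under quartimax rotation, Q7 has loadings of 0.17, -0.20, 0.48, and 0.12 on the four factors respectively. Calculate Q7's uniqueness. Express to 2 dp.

0.69

h² = 0.17² + (-0.20)² + 0.48² + 0.12² = 0.0289 + 0.0400 + 0.2304 + 0.0144 = 0.3137
Uniqueness u² = 1 − h² = 1 − 0.3137 = 0.6863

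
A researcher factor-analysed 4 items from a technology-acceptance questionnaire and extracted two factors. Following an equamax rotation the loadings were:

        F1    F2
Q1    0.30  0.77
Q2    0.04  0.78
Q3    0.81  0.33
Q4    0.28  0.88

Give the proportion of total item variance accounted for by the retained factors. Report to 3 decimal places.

SS loadings by factor: 0.8261, 2.0846; total = 2.9107.
Total variance with 4 standardized items is 4, so the solution explains 2.9107/4 = 0.7277.

0.728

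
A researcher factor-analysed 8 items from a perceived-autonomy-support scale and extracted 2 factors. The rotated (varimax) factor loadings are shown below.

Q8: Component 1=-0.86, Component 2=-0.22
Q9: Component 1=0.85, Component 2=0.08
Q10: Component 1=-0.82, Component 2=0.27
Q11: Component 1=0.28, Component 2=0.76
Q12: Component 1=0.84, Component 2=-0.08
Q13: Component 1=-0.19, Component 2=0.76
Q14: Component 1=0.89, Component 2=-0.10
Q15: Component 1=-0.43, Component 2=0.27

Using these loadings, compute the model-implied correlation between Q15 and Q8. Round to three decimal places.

r̂ = Σ λ_i·λ_j across factors = (-0.43)(-0.86) + (0.27)(-0.22)
  = +0.3698 -0.0594 = 0.3104

0.310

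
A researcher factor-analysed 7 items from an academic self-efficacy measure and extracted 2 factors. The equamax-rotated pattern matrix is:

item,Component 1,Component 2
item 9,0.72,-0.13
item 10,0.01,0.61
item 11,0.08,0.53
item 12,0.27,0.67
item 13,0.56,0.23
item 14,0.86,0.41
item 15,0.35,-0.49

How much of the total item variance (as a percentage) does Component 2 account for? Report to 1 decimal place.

22.6%

SS loadings for Component 2 = (-0.13)² + 0.61² + 0.53² + 0.67² + 0.23² + 0.41² + (-0.49)² = 1.5799
With 7 standardized items, total variance = 7. Proportion = 1.5799/7 = 0.2257 → 22.57%.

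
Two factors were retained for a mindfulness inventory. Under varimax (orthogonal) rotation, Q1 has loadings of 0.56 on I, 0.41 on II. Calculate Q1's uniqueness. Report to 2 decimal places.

h² = 0.56² + 0.41² = 0.3136 + 0.1681 = 0.4817
Uniqueness u² = 1 − h² = 1 − 0.4817 = 0.5183

0.52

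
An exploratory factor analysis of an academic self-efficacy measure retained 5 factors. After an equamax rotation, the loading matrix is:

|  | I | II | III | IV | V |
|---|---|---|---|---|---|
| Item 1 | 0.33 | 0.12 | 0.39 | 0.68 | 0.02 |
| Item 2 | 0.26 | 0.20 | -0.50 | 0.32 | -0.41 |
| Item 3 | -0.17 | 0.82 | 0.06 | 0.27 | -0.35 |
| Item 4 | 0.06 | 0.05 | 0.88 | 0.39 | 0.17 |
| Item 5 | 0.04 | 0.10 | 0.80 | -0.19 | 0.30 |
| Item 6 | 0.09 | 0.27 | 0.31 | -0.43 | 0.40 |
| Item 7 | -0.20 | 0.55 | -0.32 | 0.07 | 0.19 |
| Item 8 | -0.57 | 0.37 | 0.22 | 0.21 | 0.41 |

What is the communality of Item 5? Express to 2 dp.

0.78

h² = 0.04² + 0.10² + 0.80² + (-0.19)² + 0.30² = 0.0016 + 0.0100 + 0.6400 + 0.0361 + 0.0900 = 0.7777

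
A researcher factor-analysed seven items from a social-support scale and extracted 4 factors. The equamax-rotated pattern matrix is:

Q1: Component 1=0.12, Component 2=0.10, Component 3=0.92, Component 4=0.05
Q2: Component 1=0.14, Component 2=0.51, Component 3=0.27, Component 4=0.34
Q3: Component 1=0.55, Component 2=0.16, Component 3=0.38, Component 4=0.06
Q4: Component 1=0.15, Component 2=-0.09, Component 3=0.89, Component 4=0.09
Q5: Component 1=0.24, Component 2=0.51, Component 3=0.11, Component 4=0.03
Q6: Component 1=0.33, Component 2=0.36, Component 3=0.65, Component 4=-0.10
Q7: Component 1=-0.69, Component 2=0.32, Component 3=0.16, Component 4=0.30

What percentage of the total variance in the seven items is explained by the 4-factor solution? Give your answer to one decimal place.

62.1%

SS loadings by factor: 1.0016, 0.7959, 2.3160, 0.2307; total = 4.3442.
Total variance with 7 standardized items is 7, so the solution explains 4.3442/7 = 0.6206 = 62.06%.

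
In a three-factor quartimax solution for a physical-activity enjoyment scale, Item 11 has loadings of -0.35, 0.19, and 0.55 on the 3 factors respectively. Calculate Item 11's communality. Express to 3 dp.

0.461

h² = (-0.35)² + 0.19² + 0.55² = 0.1225 + 0.0361 + 0.3025 = 0.4611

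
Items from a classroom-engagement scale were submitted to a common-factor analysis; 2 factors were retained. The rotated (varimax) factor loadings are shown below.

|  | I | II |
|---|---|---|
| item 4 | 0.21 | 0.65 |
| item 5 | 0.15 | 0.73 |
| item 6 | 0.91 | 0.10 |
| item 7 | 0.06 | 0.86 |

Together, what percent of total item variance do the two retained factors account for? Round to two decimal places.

65.08%

SS loadings by factor: 0.8983, 1.7050; total = 2.6033.
Total variance with 4 standardized items is 4, so the solution explains 2.6033/4 = 0.6508 = 65.08%.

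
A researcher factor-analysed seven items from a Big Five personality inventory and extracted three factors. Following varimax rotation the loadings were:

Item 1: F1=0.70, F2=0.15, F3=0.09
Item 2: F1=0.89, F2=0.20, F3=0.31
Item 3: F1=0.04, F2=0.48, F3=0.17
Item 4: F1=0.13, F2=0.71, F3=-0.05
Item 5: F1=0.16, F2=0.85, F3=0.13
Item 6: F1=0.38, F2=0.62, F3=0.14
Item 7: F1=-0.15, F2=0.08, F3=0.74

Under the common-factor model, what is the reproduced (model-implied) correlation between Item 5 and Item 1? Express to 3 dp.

0.251

r̂ = Σ λ_i·λ_j across factors = (0.16)(0.70) + (0.85)(0.15) + (0.13)(0.09)
  = +0.1120 +0.1275 +0.0117 = 0.2512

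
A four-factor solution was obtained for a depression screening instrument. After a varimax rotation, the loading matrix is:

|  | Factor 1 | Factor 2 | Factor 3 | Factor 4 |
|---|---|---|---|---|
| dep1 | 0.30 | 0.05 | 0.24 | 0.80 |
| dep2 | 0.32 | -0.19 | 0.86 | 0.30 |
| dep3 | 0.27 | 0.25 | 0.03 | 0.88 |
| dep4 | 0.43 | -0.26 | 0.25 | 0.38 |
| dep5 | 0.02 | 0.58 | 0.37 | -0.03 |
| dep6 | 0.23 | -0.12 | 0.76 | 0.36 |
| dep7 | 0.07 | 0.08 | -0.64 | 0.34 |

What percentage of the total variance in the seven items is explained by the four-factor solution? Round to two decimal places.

70.20%

Communalities: 0.7901, 0.9681, 0.9107, 0.4594, 0.4746, 0.7745, 0.5365; Σh² = 4.9139.
Total variance with 7 standardized items is 7, so the solution explains 4.9139/7 = 0.7020 = 70.20%.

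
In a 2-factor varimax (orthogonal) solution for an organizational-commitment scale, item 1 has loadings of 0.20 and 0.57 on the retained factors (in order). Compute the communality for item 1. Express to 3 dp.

h² = 0.20² + 0.57² = 0.0400 + 0.3249 = 0.3649

0.365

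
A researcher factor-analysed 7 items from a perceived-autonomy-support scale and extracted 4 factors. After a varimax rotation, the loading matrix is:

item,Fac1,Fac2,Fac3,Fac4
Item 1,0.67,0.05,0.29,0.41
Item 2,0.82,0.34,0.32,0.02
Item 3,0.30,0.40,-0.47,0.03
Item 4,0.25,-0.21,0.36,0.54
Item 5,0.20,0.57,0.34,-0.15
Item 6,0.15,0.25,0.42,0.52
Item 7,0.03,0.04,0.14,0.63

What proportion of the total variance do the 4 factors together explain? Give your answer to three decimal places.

0.578

SS loadings by factor: 1.3372, 0.7112, 0.8486, 1.1508; total = 4.0478.
Total variance with 7 standardized items is 7, so the solution explains 4.0478/7 = 0.5783.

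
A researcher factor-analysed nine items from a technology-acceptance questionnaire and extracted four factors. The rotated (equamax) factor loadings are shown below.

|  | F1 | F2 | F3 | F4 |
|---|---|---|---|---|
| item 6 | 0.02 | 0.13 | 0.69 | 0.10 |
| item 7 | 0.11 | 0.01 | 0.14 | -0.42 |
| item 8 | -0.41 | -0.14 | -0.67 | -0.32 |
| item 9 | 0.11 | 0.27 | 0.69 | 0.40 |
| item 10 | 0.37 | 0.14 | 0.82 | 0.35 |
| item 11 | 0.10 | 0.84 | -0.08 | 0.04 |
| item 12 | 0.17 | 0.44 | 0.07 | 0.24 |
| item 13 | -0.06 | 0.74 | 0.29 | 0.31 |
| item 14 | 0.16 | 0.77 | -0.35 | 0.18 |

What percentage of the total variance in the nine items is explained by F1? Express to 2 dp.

SS loadings for F1 = 0.02² + 0.11² + (-0.41)² + 0.11² + 0.37² + 0.10² + 0.17² + (-0.06)² + 0.16² = 0.3977
With 9 standardized items, total variance = 9. Proportion = 0.3977/9 = 0.0442 → 4.42%.

4.42%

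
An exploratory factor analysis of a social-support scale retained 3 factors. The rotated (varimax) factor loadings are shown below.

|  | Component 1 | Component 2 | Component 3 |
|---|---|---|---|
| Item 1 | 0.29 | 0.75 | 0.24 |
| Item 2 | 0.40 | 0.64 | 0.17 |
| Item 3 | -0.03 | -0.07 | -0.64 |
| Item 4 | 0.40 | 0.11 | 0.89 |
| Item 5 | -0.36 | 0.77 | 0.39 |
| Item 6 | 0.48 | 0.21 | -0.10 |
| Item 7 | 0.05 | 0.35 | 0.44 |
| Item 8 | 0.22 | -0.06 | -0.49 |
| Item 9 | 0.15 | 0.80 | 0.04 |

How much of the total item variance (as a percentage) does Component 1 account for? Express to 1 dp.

SS loadings for Component 1 = 0.29² + 0.40² + (-0.03)² + 0.40² + (-0.36)² + 0.48² + 0.05² + 0.22² + 0.15² = 0.8384
With 9 standardized items, total variance = 9. Proportion = 0.8384/9 = 0.0932 → 9.32%.

9.3%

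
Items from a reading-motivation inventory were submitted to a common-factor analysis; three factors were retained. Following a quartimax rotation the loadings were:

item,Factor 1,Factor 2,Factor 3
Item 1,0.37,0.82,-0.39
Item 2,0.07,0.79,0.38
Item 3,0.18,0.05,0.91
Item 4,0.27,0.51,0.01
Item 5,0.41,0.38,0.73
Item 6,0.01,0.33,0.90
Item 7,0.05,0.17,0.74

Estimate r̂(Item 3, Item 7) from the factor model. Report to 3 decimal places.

r̂ = Σ λ_i·λ_j across factors = (0.18)(0.05) + (0.05)(0.17) + (0.91)(0.74)
  = +0.0090 +0.0085 +0.6734 = 0.6909

0.691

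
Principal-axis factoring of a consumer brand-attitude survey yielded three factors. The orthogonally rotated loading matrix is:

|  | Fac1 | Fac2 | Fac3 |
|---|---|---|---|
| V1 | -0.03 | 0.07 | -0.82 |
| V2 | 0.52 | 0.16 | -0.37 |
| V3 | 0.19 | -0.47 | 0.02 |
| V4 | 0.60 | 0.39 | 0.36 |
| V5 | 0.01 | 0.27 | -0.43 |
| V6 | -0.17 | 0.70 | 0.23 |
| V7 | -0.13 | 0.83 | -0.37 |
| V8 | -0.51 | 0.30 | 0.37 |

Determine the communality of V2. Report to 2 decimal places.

0.43

h² = 0.52² + 0.16² + (-0.37)² = 0.2704 + 0.0256 + 0.1369 = 0.4329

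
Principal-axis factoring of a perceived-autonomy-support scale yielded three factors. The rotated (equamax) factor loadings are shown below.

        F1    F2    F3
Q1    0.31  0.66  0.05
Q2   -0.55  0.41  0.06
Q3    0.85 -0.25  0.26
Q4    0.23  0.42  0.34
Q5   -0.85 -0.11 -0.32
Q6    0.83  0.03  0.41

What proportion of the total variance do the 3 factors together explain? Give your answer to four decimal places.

0.6501

Communalities: 0.5342, 0.4742, 0.8526, 0.3449, 0.8370, 0.8579; Σh² = 3.9008.
Total variance with 6 standardized items is 6, so the solution explains 3.9008/6 = 0.6501.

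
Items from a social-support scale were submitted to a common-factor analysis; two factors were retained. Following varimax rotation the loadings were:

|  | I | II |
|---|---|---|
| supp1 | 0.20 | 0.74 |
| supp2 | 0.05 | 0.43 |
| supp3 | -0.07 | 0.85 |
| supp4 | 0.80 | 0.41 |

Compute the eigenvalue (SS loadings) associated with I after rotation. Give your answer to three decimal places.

SS loadings for I = 0.20² + 0.05² + (-0.07)² + 0.80² = 0.0400 + 0.0025 + 0.0049 + 0.6400 = 0.6874

0.687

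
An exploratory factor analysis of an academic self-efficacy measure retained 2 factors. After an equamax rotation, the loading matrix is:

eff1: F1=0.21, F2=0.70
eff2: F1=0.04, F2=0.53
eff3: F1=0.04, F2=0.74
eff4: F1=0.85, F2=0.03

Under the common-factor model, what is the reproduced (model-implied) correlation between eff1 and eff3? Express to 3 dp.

r̂ = Σ λ_i·λ_j across factors = (0.21)(0.04) + (0.70)(0.74)
  = +0.0084 +0.5180 = 0.5264

0.526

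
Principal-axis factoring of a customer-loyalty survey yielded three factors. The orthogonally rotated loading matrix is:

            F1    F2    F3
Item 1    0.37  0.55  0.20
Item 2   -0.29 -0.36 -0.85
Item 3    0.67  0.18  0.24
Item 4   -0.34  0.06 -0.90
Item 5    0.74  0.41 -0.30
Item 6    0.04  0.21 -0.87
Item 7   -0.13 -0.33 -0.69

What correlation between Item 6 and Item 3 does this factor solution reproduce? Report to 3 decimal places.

r̂ = Σ λ_i·λ_j across factors = (0.04)(0.67) + (0.21)(0.18) + (-0.87)(0.24)
  = +0.0268 +0.0378 -0.2088 = -0.1442

-0.144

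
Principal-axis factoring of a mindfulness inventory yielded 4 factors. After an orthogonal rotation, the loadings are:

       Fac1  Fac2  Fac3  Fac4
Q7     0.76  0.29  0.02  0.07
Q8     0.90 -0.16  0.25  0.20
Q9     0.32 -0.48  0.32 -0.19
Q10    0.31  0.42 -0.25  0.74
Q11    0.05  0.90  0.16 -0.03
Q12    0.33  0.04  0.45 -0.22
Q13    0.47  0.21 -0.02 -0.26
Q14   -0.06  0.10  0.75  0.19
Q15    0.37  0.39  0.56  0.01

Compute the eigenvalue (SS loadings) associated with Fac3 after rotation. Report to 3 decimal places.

1.332

SS loadings for Fac3 = 0.02² + 0.25² + 0.32² + (-0.25)² + 0.16² + 0.45² + (-0.02)² + 0.75² + 0.56² = 0.0004 + 0.0625 + 0.1024 + 0.0625 + 0.0256 + 0.2025 + 0.0004 + 0.5625 + 0.3136 = 1.3324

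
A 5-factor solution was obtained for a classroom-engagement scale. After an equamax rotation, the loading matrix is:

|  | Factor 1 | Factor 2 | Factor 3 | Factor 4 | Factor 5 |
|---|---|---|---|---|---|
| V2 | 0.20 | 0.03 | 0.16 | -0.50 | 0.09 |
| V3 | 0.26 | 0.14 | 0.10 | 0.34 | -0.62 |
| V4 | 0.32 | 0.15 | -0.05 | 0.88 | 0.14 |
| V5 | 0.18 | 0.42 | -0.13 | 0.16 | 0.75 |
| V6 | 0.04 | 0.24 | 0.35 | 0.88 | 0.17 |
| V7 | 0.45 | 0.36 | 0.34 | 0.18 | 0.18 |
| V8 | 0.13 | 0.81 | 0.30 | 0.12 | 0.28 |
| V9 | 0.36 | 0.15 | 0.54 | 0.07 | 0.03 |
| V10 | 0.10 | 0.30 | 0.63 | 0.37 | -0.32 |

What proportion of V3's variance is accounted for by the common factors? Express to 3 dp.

0.597

h² = 0.26² + 0.14² + 0.10² + 0.34² + (-0.62)² = 0.0676 + 0.0196 + 0.0100 + 0.1156 + 0.3844 = 0.5972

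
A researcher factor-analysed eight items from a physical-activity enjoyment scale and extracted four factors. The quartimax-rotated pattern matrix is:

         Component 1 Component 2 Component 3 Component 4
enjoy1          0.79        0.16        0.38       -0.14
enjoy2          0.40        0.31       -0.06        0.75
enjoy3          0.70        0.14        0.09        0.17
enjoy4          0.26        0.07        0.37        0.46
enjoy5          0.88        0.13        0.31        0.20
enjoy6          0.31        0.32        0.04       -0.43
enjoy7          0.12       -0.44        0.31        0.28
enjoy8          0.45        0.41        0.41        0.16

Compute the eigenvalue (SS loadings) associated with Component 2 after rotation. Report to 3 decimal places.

0.627

SS loadings for Component 2 = 0.16² + 0.31² + 0.14² + 0.07² + 0.13² + 0.32² + (-0.44)² + 0.41² = 0.0256 + 0.0961 + 0.0196 + 0.0049 + 0.0169 + 0.1024 + 0.1936 + 0.1681 = 0.6272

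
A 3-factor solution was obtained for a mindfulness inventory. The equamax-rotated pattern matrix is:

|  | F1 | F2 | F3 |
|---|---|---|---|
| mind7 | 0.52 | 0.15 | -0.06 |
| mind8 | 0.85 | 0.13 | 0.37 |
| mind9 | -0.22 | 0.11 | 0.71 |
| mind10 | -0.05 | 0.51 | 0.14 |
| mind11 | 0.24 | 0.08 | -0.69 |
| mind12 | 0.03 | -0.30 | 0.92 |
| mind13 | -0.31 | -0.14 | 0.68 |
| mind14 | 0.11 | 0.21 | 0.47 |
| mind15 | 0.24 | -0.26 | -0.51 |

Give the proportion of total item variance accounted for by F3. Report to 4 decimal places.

SS loadings for F3 = (-0.06)² + 0.37² + 0.71² + 0.14² + (-0.69)² + 0.92² + 0.68² + 0.47² + (-0.51)² = 2.9301
Proportion of variance = 2.9301 / 9 = 0.3256.

0.3256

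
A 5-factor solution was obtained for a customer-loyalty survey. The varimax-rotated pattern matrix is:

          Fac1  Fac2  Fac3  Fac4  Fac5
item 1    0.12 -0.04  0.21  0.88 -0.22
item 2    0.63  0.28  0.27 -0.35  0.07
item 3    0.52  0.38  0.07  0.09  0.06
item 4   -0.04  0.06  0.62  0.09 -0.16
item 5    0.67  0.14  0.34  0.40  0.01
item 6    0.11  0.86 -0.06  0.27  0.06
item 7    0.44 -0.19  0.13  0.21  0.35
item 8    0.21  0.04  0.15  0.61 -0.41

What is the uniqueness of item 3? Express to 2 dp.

0.57

h² = 0.52² + 0.38² + 0.07² + 0.09² + 0.06² = 0.2704 + 0.1444 + 0.0049 + 0.0081 + 0.0036 = 0.4314
Uniqueness u² = 1 − h² = 1 − 0.4314 = 0.5686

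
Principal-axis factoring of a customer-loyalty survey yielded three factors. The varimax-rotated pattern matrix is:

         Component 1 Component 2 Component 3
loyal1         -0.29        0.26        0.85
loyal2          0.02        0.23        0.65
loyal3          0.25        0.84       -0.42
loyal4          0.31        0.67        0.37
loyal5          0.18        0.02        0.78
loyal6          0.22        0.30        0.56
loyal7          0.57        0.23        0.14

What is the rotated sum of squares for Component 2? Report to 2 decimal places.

1.42

SS loadings for Component 2 = 0.26² + 0.23² + 0.84² + 0.67² + 0.02² + 0.30² + 0.23² = 0.0676 + 0.0529 + 0.7056 + 0.4489 + 0.0004 + 0.0900 + 0.0529 = 1.4183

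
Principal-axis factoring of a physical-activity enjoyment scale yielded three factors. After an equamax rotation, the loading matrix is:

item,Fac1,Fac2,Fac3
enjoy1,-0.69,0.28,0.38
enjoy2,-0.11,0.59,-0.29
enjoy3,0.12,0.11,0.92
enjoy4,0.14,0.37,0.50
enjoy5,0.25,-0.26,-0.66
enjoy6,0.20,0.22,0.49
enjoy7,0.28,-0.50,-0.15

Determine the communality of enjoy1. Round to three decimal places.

h² = (-0.69)² + 0.28² + 0.38² = 0.4761 + 0.0784 + 0.1444 = 0.6989

0.699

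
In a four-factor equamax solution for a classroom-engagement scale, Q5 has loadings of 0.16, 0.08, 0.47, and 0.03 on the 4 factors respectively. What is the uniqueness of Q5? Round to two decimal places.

h² = 0.16² + 0.08² + 0.47² + 0.03² = 0.0256 + 0.0064 + 0.2209 + 0.0009 = 0.2538
Uniqueness u² = 1 − h² = 1 − 0.2538 = 0.7462

0.75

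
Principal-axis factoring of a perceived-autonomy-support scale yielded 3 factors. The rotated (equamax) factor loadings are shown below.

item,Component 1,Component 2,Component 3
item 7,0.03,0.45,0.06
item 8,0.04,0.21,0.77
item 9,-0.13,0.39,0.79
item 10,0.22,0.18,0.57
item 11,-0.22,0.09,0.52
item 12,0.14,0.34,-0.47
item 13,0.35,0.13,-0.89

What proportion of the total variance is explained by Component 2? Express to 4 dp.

0.0817

SS loadings for Component 2 = 0.45² + 0.21² + 0.39² + 0.18² + 0.09² + 0.34² + 0.13² = 0.5717
Proportion of variance = 0.5717 / 7 = 0.0817.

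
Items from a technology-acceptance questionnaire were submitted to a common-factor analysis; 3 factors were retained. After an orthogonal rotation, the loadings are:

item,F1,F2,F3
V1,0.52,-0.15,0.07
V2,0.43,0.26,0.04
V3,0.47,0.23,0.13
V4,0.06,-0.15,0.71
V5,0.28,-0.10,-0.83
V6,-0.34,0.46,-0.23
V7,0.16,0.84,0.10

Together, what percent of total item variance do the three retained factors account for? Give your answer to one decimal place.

Communalities: 0.2978, 0.2541, 0.2907, 0.5302, 0.7773, 0.3801, 0.7412; Σh² = 3.2714.
Total variance with 7 standardized items is 7, so the solution explains 3.2714/7 = 0.4673 = 46.73%.

46.7%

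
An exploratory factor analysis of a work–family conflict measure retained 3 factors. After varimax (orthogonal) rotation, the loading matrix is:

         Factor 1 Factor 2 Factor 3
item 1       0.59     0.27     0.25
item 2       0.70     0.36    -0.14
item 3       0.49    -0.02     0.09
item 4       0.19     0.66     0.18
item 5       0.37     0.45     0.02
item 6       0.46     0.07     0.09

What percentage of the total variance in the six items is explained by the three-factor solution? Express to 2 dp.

40.66%

SS loadings by factor: 1.4628, 0.8459, 0.1311; total = 2.4398.
Total variance with 6 standardized items is 6, so the solution explains 2.4398/6 = 0.4066 = 40.66%.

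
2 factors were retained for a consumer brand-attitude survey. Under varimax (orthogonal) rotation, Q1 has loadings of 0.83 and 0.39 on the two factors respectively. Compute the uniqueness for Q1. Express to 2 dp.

0.16

h² = 0.83² + 0.39² = 0.6889 + 0.1521 = 0.8410
Uniqueness u² = 1 − h² = 1 − 0.8410 = 0.1590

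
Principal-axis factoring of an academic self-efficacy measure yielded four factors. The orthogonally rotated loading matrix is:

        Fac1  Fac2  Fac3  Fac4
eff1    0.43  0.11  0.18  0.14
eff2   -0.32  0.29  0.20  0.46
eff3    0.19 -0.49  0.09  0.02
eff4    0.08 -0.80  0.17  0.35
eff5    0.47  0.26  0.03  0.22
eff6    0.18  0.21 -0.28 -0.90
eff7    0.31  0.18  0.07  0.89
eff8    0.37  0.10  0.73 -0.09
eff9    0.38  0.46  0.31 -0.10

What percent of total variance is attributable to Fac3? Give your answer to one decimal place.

9.1%

SS loadings for Fac3 = 0.18² + 0.20² + 0.09² + 0.17² + 0.03² + (-0.28)² + 0.07² + 0.73² + 0.31² = 0.8226
With 9 standardized items, total variance = 9. Proportion = 0.8226/9 = 0.0914 → 9.14%.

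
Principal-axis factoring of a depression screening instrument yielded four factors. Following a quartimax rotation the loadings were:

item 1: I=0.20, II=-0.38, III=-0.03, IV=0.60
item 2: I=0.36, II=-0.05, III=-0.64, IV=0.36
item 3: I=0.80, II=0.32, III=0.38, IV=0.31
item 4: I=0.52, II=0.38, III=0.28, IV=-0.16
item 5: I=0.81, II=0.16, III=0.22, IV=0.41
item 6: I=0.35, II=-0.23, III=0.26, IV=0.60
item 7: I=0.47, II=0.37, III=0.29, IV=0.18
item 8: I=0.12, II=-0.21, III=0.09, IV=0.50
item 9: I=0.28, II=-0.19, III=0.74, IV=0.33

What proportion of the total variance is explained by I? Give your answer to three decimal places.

SS loadings for I = 0.20² + 0.36² + 0.80² + 0.52² + 0.81² + 0.35² + 0.47² + 0.12² + 0.28² = 2.1723
Proportion of variance = 2.1723 / 9 = 0.2414.

0.241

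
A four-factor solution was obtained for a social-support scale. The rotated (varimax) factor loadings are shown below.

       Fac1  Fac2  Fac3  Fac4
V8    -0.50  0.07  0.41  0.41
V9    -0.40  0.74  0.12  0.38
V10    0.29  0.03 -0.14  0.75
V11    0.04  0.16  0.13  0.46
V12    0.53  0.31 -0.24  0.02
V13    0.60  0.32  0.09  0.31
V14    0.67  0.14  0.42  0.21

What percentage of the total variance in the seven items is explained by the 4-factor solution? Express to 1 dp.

Communalities: 0.5911, 0.8664, 0.6671, 0.2557, 0.4350, 0.5666, 0.6890; Σh² = 4.0709.
Total variance with 7 standardized items is 7, so the solution explains 4.0709/7 = 0.5816 = 58.16%.

58.2%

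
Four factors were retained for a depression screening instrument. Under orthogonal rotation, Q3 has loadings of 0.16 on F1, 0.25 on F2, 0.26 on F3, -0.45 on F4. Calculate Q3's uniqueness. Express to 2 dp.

h² = 0.16² + 0.25² + 0.26² + (-0.45)² = 0.0256 + 0.0625 + 0.0676 + 0.2025 = 0.3582
Uniqueness u² = 1 − h² = 1 − 0.3582 = 0.6418

0.64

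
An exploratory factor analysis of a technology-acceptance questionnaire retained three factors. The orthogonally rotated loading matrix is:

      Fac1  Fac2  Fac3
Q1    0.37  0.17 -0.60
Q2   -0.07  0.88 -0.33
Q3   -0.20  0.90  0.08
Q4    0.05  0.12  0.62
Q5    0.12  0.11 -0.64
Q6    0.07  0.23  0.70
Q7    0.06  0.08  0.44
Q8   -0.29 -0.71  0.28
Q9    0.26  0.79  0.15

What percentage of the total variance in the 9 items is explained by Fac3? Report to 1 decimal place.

22.8%

SS loadings for Fac3 = (-0.60)² + (-0.33)² + 0.08² + 0.62² + (-0.64)² + 0.70² + 0.44² + 0.28² + 0.15² = 2.0538
With 9 standardized items, total variance = 9. Proportion = 2.0538/9 = 0.2282 → 22.82%.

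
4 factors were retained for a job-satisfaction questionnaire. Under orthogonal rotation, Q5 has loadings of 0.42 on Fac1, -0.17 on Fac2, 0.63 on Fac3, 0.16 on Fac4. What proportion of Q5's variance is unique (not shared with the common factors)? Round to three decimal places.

h² = 0.42² + (-0.17)² + 0.63² + 0.16² = 0.1764 + 0.0289 + 0.3969 + 0.0256 = 0.6278
Uniqueness u² = 1 − h² = 1 − 0.6278 = 0.3722

0.372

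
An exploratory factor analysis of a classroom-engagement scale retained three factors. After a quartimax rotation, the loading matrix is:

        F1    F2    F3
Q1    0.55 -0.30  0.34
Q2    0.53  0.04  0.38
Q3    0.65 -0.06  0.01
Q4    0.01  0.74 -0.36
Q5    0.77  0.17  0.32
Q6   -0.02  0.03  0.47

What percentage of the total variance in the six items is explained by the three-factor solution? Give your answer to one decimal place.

SS loadings by factor: 1.5993, 0.6726, 0.7130; total = 2.9849.
Total variance with 6 standardized items is 6, so the solution explains 2.9849/6 = 0.4975 = 49.75%.

49.7%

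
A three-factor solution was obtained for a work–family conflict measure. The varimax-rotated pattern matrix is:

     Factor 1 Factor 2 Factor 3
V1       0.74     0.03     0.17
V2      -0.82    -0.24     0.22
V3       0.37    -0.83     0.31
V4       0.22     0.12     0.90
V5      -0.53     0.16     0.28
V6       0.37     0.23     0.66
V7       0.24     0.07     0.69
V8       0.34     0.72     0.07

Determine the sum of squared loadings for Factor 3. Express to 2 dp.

SS loadings for Factor 3 = 0.17² + 0.22² + 0.31² + 0.90² + 0.28² + 0.66² + 0.69² + 0.07² = 0.0289 + 0.0484 + 0.0961 + 0.8100 + 0.0784 + 0.4356 + 0.4761 + 0.0049 = 1.9784

1.98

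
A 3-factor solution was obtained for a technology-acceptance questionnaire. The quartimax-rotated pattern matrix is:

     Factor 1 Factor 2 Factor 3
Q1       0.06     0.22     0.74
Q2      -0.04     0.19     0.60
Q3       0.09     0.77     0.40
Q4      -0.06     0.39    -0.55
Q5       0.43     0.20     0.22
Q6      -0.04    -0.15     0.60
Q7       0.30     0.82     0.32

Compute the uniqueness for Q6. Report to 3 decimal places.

0.616

h² = (-0.04)² + (-0.15)² + 0.60² = 0.0016 + 0.0225 + 0.3600 = 0.3841
Uniqueness u² = 1 − h² = 1 − 0.3841 = 0.6159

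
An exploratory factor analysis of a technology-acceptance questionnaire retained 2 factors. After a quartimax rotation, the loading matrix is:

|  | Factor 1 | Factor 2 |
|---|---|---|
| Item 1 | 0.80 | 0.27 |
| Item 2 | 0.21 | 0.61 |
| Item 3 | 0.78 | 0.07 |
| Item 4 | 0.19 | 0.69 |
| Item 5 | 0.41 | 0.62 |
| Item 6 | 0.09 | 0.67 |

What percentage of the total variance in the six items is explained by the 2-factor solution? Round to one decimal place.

SS loadings by factor: 1.5048, 1.7593; total = 3.2641.
Total variance with 6 standardized items is 6, so the solution explains 3.2641/6 = 0.5440 = 54.40%.

54.4%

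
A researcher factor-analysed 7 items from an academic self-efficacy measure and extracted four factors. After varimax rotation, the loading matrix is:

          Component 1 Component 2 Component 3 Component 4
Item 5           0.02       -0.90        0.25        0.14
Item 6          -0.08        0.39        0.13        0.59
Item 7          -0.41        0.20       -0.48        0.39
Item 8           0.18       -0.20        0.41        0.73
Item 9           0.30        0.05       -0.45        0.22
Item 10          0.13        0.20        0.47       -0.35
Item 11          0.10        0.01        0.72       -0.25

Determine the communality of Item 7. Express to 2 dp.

0.59

h² = (-0.41)² + 0.20² + (-0.48)² + 0.39² = 0.1681 + 0.0400 + 0.2304 + 0.1521 = 0.5906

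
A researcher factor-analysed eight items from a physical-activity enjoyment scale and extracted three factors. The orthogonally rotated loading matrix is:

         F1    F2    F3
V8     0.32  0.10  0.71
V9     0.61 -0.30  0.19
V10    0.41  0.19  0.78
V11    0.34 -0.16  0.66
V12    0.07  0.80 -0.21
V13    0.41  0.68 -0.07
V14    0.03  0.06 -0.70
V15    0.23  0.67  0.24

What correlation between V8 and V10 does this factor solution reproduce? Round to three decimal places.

0.704

r̂ = Σ λ_i·λ_j across factors = (0.32)(0.41) + (0.10)(0.19) + (0.71)(0.78)
  = +0.1312 +0.0190 +0.5538 = 0.7040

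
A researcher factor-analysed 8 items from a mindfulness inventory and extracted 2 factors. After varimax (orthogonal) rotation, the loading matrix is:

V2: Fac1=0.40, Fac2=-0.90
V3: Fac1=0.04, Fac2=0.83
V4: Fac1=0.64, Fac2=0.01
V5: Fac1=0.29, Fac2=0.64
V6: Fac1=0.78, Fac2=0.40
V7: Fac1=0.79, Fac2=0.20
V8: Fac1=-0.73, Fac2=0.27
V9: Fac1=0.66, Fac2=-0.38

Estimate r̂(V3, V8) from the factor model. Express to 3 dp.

r̂ = Σ λ_i·λ_j across factors = (0.04)(-0.73) + (0.83)(0.27)
  = -0.0292 +0.2241 = 0.1949

0.195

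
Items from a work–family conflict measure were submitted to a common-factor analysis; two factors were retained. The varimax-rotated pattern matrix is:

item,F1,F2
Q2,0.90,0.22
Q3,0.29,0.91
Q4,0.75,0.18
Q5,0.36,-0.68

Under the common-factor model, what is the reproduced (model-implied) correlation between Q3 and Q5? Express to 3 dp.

-0.514

r̂ = Σ λ_i·λ_j across factors = (0.29)(0.36) + (0.91)(-0.68)
  = +0.1044 -0.6188 = -0.5144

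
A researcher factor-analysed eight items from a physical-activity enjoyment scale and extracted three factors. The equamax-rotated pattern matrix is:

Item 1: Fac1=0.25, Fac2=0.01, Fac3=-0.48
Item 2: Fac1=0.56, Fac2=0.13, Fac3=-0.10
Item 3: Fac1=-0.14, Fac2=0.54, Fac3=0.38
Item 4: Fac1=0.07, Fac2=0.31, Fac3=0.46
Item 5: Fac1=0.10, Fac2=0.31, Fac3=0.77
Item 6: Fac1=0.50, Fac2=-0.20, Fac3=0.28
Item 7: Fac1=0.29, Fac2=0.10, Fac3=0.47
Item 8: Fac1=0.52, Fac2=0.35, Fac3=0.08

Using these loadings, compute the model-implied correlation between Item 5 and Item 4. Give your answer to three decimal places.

r̂ = Σ λ_i·λ_j across factors = (0.10)(0.07) + (0.31)(0.31) + (0.77)(0.46)
  = +0.0070 +0.0961 +0.3542 = 0.4573

0.457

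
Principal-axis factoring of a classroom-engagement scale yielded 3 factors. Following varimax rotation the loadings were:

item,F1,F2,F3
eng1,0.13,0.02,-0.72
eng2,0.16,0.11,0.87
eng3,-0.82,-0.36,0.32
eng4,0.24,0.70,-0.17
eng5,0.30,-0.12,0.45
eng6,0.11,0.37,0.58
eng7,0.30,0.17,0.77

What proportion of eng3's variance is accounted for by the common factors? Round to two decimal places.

h² = (-0.82)² + (-0.36)² + 0.32² = 0.6724 + 0.1296 + 0.1024 = 0.9044

0.90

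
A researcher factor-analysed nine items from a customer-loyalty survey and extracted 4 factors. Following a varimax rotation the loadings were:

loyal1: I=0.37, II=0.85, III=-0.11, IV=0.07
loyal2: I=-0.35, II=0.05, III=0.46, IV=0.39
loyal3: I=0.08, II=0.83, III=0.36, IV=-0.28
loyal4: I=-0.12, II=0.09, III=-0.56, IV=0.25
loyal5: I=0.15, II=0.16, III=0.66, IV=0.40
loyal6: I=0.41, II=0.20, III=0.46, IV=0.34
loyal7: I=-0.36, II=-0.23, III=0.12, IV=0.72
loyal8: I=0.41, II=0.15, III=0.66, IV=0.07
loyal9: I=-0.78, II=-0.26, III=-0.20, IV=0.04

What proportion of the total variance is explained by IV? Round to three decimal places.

0.122

SS loadings for IV = 0.07² + 0.39² + (-0.28)² + 0.25² + 0.40² + 0.34² + 0.72² + 0.07² + 0.04² = 1.0984
Proportion of variance = 1.0984 / 9 = 0.1220.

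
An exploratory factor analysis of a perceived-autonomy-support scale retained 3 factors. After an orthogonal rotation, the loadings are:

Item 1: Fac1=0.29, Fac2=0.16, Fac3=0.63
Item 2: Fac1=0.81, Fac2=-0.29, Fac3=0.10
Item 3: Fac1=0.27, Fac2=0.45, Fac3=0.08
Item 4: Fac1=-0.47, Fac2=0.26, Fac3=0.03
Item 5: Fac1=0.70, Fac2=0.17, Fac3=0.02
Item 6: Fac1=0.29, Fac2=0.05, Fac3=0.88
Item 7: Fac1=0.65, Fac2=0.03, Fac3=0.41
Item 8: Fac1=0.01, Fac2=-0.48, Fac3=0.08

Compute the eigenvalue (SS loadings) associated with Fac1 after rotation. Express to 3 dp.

SS loadings for Fac1 = 0.29² + 0.81² + 0.27² + (-0.47)² + 0.70² + 0.29² + 0.65² + 0.01² = 0.0841 + 0.6561 + 0.0729 + 0.2209 + 0.4900 + 0.0841 + 0.4225 + 0.0001 = 2.0307

2.031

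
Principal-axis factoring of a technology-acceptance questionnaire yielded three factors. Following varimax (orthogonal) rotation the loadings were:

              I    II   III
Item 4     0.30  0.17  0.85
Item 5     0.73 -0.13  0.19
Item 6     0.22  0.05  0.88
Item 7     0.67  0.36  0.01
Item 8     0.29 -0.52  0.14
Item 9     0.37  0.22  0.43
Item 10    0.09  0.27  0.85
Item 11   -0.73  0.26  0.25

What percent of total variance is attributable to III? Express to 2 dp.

SS loadings for III = 0.85² + 0.19² + 0.88² + 0.01² + 0.14² + 0.43² + 0.85² + 0.25² = 2.5226
With 8 standardized items, total variance = 8. Proportion = 2.5226/8 = 0.3153 → 31.53%.

31.53%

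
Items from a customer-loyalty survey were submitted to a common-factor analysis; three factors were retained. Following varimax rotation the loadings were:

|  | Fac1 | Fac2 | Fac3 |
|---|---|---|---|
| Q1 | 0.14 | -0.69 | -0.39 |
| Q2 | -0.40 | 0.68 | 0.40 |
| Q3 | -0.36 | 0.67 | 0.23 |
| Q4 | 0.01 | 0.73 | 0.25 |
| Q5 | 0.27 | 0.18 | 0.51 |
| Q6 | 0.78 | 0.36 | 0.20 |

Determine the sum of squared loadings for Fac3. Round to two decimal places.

SS loadings for Fac3 = (-0.39)² + 0.40² + 0.23² + 0.25² + 0.51² + 0.20² = 0.1521 + 0.1600 + 0.0529 + 0.0625 + 0.2601 + 0.0400 = 0.7276

0.73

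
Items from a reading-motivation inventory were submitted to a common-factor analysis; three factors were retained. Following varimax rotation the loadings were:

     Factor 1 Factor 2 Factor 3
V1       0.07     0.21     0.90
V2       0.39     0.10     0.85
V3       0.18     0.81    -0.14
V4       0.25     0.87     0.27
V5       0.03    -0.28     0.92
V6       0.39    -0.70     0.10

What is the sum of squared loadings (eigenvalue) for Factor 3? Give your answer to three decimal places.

SS loadings for Factor 3 = 0.90² + 0.85² + (-0.14)² + 0.27² + 0.92² + 0.10² = 0.8100 + 0.7225 + 0.0196 + 0.0729 + 0.8464 + 0.0100 = 2.4814

2.481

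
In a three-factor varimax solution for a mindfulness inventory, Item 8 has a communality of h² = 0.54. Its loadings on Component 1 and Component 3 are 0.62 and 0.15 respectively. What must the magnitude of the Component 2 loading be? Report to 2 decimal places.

0.36

Under orthogonal rotation h² = Σλ², so λ_Component 2² = h² − (0.4069) = 0.54 − 0.4069 = 0.1331.
|λ| = √0.1331 = 0.3648.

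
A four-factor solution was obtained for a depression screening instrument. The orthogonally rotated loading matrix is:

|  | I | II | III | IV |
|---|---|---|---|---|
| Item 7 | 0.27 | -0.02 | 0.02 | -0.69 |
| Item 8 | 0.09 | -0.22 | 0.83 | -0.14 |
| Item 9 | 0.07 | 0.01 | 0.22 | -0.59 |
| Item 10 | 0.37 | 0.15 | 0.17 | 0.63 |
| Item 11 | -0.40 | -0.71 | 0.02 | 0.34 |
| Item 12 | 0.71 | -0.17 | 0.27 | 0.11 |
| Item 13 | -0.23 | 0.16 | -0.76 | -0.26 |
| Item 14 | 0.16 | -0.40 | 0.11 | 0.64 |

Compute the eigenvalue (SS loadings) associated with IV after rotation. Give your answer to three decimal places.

SS loadings for IV = (-0.69)² + (-0.14)² + (-0.59)² + 0.63² + 0.34² + 0.11² + (-0.26)² + 0.64² = 0.4761 + 0.0196 + 0.3481 + 0.3969 + 0.1156 + 0.0121 + 0.0676 + 0.4096 = 1.8456

1.846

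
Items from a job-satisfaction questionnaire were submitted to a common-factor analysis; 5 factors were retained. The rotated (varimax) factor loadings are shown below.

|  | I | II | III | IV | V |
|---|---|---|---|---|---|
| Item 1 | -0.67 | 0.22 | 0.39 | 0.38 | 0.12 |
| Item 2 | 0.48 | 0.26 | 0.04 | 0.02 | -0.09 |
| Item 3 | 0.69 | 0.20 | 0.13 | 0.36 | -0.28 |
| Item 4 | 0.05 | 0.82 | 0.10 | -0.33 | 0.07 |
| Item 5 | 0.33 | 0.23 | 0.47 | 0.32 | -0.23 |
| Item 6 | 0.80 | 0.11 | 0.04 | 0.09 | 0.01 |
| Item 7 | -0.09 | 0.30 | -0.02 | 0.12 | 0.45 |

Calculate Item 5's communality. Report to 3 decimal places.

0.538

h² = 0.33² + 0.23² + 0.47² + 0.32² + (-0.23)² = 0.1089 + 0.0529 + 0.2209 + 0.1024 + 0.0529 = 0.5380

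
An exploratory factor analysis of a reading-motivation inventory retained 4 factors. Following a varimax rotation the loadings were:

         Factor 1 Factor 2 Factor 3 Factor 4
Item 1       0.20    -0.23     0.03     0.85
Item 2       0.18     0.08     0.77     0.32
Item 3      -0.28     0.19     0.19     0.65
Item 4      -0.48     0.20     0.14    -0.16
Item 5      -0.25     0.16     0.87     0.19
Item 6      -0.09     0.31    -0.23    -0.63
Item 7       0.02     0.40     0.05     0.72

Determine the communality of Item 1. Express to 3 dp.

0.816

h² = 0.20² + (-0.23)² + 0.03² + 0.85² = 0.0400 + 0.0529 + 0.0009 + 0.7225 = 0.8163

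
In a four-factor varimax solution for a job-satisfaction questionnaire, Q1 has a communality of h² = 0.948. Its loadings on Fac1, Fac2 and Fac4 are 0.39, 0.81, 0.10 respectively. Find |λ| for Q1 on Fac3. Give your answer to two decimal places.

0.36

Under orthogonal rotation h² = Σλ², so λ_Fac3² = h² − (0.8182) = 0.948 − 0.8182 = 0.1298.
|λ| = √0.1298 = 0.3603.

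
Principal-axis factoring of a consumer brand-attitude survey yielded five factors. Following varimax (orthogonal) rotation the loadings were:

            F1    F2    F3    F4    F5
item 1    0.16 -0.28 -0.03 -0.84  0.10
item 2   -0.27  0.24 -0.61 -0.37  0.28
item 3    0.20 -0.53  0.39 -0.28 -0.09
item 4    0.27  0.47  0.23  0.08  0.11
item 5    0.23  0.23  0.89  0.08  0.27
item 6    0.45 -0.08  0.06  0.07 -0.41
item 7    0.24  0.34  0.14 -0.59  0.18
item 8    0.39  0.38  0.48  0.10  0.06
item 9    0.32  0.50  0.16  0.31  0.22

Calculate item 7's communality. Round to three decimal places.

h² = 0.24² + 0.34² + 0.14² + (-0.59)² + 0.18² = 0.0576 + 0.1156 + 0.0196 + 0.3481 + 0.0324 = 0.5733

0.573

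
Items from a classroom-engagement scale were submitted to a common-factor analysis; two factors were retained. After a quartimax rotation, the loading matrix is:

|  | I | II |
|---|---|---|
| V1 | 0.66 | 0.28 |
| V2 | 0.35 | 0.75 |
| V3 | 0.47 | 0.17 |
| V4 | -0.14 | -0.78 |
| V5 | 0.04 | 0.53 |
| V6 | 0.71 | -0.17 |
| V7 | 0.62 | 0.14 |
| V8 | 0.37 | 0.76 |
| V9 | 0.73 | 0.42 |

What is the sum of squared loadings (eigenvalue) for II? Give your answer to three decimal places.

2.362

SS loadings for II = 0.28² + 0.75² + 0.17² + (-0.78)² + 0.53² + (-0.17)² + 0.14² + 0.76² + 0.42² = 0.0784 + 0.5625 + 0.0289 + 0.6084 + 0.2809 + 0.0289 + 0.0196 + 0.5776 + 0.1764 = 2.3616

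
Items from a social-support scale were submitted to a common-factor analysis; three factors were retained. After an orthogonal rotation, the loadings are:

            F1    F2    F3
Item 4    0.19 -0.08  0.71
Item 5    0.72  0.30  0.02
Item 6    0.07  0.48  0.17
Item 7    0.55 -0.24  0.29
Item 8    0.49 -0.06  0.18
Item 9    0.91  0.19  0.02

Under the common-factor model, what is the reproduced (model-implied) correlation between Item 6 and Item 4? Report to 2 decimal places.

r̂ = Σ λ_i·λ_j across factors = (0.07)(0.19) + (0.48)(-0.08) + (0.17)(0.71)
  = +0.0133 -0.0384 +0.1207 = 0.0956

0.10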